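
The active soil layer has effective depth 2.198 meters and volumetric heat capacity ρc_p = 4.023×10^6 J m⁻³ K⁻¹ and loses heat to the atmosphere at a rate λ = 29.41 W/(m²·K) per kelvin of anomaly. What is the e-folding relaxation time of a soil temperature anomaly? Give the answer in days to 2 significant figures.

Areal heat capacity C = ρc_p × D = 4.023×10^6 × 2.198 = 8.84×10^6 J m⁻² K⁻¹.
Relaxation time τ = C / λ = 8.84×10^6 / 29.41 = 3.01×10^5 s.
In days: 3.01×10^5 s / (86400 s/day) = 3.48 days.

3.5 days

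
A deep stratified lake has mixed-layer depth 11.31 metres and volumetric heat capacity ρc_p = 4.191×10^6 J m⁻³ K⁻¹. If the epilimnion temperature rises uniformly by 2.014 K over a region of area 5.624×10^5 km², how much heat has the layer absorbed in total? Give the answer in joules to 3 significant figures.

Areal heat capacity C = ρc_p × D = 4.191×10^6 × 11.31 = 4.74×10^7 J/(m²·K).
Heat per unit area: q = C ΔT = 4.74×10^7 × 2.014 = 9.55×10^7 J/m².
Total heat: Q = q × A = 9.55×10^7 × (5.624×10^5 × 10⁶ m²) = 5.37×10^19 J.

5.37×10^19 J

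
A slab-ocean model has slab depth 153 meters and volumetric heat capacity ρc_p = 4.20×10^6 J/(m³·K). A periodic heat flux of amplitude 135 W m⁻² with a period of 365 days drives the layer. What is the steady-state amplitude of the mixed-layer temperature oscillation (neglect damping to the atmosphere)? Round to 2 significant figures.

1.1 K

Areal heat capacity C = ρc_p × D = 4.20×10^6 × 153 = 6.43×10^8 J m⁻² K⁻¹.
Angular frequency ω = 2π / T = 2π / 3.15×10^7 s = 1.99×10^-7 s⁻¹.
Cω = 6.43×10^8 × 1.99×10^-7 = 128 W/(m²·K).
Amplitude A = F₀ / (Cω) = 135 / 128 = 1.05 K.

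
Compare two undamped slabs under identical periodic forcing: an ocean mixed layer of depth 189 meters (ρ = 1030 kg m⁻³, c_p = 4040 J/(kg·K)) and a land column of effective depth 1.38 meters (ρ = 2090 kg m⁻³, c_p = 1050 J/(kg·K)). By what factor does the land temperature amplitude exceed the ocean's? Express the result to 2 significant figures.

260

C_ocean = 1030 × 4040 × 189 = 7.86×10^8 J/(m²·K).
C_land = 2090 × 1050 × 1.38 = 3.03×10^6 J/(m²·K).
Undamped amplitude ∝ 1/C, so A_land/A_ocean = C_ocean/C_land = 260.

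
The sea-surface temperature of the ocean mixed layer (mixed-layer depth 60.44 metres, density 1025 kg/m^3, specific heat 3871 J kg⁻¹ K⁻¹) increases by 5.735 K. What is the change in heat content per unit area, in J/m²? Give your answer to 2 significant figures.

1.4×10^9

Areal heat capacity C = ρ c_p D = 1025 × 3871 × 60.44 = 2.40×10^8 J/(m²·K).
ΔQ = C ΔT = 2.40×10^8 × 5.735 = 1.38×10^9 J/m².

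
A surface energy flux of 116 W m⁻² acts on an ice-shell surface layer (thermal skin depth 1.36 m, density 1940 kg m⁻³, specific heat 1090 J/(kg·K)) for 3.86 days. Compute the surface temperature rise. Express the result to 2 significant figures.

13 K

Areal heat capacity C = ρ c_p D = 1940 × 1090 × 1.36 = 2.88×10^6 J m⁻² K⁻¹.
Net heat input Q = F Δt = 116 × (3.86 days × 86400 s/day) = 3.87×10^7 J/m².
ΔT = Q / C = 3.87×10^7 / 2.88×10^6 = 13.5 K.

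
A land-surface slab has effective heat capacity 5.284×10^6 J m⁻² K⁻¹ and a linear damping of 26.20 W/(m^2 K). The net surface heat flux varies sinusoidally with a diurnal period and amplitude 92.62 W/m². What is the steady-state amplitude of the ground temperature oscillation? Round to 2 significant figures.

0.24 K

Areal heat capacity C = 5.284×10^6 J m⁻² K⁻¹ (given).
Angular frequency ω = 2π / T = 2π / 86400 s = 7.27×10^-5 s⁻¹.
√((Cω)² + λ²) = √((384)² + 26.20²) = 385 W/(m²·K).
Amplitude A = F₀ / √((Cω)²+λ²) = 92.62 / 385 = 0.240 K.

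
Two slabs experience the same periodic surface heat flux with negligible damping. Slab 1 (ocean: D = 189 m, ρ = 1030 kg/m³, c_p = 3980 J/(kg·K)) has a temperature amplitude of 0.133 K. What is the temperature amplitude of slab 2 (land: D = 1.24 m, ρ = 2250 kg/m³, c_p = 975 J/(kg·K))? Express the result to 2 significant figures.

C_ocean = 7.75×10^8 J/(m²·K); C_land = 2.72×10^6 J/(m²·K).
A ∝ 1/C ⇒ A_land = A_ocean × C_ocean/C_land = 0.133 × 285 = 37.9 K.

38 K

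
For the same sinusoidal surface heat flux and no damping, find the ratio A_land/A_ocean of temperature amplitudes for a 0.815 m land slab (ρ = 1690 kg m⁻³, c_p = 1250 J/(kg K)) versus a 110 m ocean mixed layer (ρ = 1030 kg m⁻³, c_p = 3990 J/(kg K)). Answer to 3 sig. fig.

263

C_ocean = 1030 × 3990 × 110 = 4.52×10^8 J/(m²·K).
C_land = 1690 × 1250 × 0.815 = 1.72×10^6 J/(m²·K).
Undamped amplitude ∝ 1/C, so A_land/A_ocean = C_ocean/C_land = 263.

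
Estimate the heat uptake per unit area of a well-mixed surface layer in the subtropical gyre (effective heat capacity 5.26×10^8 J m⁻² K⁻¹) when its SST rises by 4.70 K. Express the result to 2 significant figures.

2.5×10^9

Areal heat capacity C = 5.26×10^8 J m⁻² K⁻¹ (given).
ΔQ = C ΔT = 5.26×10^8 × 4.70 = 2.47×10^9 J/m².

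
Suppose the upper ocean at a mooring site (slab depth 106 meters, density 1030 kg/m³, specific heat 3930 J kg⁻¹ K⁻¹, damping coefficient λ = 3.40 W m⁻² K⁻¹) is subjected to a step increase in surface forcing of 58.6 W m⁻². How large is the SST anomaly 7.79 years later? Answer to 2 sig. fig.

Areal heat capacity C = ρ c_p D = 1030 × 3930 × 106 = 4.29×10^8 J m⁻² K⁻¹.
τ = C / λ = 4.29×10^8 / 3.40 = 1.26×10^8 s.
Equilibrium anomaly ΔT_eq = F / λ = 58.6 / 3.40 = 17.2 K.
t = 7.79 years = 2.46×10^8 s, so t/τ = 1.95.
ΔT(t) = ΔT_eq (1 − e^(−t/τ)) = 17.2 × (1 − e^−1.95) = 14.8 K.

15 K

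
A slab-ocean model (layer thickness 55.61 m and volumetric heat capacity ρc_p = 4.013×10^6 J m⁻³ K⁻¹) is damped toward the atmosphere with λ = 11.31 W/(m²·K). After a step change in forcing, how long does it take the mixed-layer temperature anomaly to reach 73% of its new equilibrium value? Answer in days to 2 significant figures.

300 days

Areal heat capacity C = ρc_p × D = 4.013×10^6 × 55.61 = 2.23×10^8 J/(m²·K).
τ = C / λ = 2.23×10^8 / 11.31 = 1.97×10^7 s.
Fraction reached: 1 − e^(−t/τ) = 0.73 ⇒ t = −τ ln(1 − 0.73) = τ × 1.31.
t = 2.58×10^7 s = 299 days.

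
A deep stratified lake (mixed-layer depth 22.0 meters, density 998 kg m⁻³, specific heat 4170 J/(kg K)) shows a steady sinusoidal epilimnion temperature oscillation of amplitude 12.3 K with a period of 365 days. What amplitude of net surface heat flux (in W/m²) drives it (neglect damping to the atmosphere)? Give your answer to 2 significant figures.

220

Areal heat capacity C = ρ c_p D = 998 × 4170 × 22.0 = 9.16×10^7 J m⁻² K⁻¹.
ω = 2π / 3.15×10^7 s = 1.99×10^-7 s⁻¹.
Cω = 9.16×10^7 × 1.99×10^-7 = 18.2 W/(m²·K).
F₀ = A × Cω = 12.3 × 18.2 = 224 W/m².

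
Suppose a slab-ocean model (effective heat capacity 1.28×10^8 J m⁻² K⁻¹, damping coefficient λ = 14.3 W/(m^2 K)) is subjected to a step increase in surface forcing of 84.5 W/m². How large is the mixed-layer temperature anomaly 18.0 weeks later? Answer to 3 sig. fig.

Areal heat capacity C = 1.28×10^8 J m⁻² K⁻¹ (given).
τ = C / λ = 1.28×10^8 / 14.3 = 8.95×10^6 s.
Equilibrium anomaly ΔT_eq = F / λ = 84.5 / 14.3 = 5.91 K.
t = 18.0 weeks = 1.09×10^7 s, so t/τ = 1.22.
ΔT(t) = ΔT_eq (1 − e^(−t/τ)) = 5.91 × (1 − e^−1.22) = 4.16 K.

4.16 K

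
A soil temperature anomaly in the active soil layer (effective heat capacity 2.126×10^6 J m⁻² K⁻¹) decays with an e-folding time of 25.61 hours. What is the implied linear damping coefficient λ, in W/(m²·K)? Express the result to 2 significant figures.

23

Areal heat capacity C = 2.126×10^6 J m⁻² K⁻¹ (given).
τ = 25.61 hours = 92200 s.
λ = C / τ = 2.13×10^6 / 92200 = 23.1 W/(m²·K).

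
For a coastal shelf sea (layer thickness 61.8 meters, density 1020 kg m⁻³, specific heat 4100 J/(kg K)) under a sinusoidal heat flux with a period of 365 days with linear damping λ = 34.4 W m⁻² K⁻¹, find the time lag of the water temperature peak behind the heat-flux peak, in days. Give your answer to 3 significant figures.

57.0 days

Areal heat capacity C = ρ c_p D = 1020 × 4100 × 61.8 = 2.58×10^8 J/(m²·K).
ω = 2π / 3.15×10^7 s = 1.99×10^-7 s⁻¹.
Phase lag φ = arctan(Cω/λ) = arctan(51.5/34.4) = 0.982 rad.
Time lag = φ / ω = 0.982 / 1.99×10^-7 = 4.93×10^6 s = 57.0 days.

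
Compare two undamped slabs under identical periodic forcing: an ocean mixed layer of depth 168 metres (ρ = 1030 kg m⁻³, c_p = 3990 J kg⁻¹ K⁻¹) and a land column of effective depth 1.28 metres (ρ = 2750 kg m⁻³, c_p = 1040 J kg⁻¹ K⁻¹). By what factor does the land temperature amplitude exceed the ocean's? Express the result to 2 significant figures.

190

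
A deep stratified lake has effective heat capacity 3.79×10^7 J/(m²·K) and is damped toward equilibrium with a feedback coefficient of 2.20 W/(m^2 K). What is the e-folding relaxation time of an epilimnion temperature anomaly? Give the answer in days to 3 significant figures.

Areal heat capacity C = 3.79×10^7 J/(m²·K) (given).
Relaxation time τ = C / λ = 3.79×10^7 / 2.20 = 1.72×10^7 s.
In days: 1.72×10^7 s / (86400 s/day) = 199 days.

199 days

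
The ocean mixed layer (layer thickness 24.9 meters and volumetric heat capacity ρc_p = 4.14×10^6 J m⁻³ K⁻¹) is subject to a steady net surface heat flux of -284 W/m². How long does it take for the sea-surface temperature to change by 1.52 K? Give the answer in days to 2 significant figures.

6.4 days

Areal heat capacity C = ρc_p × D = 4.14×10^6 × 24.9 = 1.03×10^8 J/(m^2 K).
Time required: Δt = C ΔT / F = 1.03×10^8 × -1.52 / -284 = 5.52×10^5 s.
In days: 5.52×10^5 s / (86400 s/day) = 6.39 days.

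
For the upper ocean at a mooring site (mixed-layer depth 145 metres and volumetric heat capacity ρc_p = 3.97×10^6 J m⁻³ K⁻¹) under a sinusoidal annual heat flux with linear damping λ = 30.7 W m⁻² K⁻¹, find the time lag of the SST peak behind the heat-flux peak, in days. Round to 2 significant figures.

76 days

Areal heat capacity C = ρc_p × D = 3.97×10^6 × 145 = 5.76×10^8 J/(m²·K).
ω = 2π / 3.15×10^7 s = 1.99×10^-7 s⁻¹.
Phase lag φ = arctan(Cω/λ) = arctan(115/30.7) = 1.31 rad.
Time lag = φ / ω = 1.31 / 1.99×10^-7 = 6.57×10^6 s = 76.1 days.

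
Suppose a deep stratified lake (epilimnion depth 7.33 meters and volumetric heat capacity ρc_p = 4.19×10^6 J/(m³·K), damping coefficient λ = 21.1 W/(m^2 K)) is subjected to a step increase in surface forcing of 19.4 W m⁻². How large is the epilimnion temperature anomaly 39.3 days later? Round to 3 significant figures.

0.830 K

Areal heat capacity C = ρc_p × D = 4.19×10^6 × 7.33 = 3.07×10^7 J/(m^2 K).
τ = C / λ = 3.07×10^7 / 21.1 = 1.46×10^6 s.
Equilibrium anomaly ΔT_eq = F / λ = 19.4 / 21.1 = 0.919 K.
t = 39.3 days = 3.40×10^6 s, so t/τ = 2.33.
ΔT(t) = ΔT_eq (1 − e^(−t/τ)) = 0.919 × (1 − e^−2.33) = 0.830 K.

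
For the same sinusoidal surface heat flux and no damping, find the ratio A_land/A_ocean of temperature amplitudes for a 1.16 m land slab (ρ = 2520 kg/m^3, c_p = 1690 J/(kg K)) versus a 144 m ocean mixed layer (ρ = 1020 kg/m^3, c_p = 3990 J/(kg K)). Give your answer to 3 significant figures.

119

C_ocean = 1020 × 3990 × 144 = 5.86×10^8 J/(m²·K).
C_land = 2520 × 1690 × 1.16 = 4.94×10^6 J/(m²·K).
Undamped amplitude ∝ 1/C, so A_land/A_ocean = C_ocean/C_land = 119.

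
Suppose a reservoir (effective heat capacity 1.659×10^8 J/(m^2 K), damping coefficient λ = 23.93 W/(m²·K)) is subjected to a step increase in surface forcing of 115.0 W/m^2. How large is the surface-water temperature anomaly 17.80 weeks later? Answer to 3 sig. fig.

Areal heat capacity C = 1.659×10^8 J/(m^2 K) (given).
τ = C / λ = 1.66×10^8 / 23.93 = 6.93×10^6 s.
Equilibrium anomaly ΔT_eq = F / λ = 115.0 / 23.93 = 4.81 K.
t = 17.80 weeks = 1.08×10^7 s, so t/τ = 1.55.
ΔT(t) = ΔT_eq (1 − e^(−t/τ)) = 4.81 × (1 − e^−1.55) = 3.79 K.

3.79 K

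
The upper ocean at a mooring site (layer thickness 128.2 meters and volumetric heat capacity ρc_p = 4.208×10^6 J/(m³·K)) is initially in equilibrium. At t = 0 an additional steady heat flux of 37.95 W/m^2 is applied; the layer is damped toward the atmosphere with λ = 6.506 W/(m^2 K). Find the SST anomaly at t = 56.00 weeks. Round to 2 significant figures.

Areal heat capacity C = ρc_p × D = 4.208×10^6 × 128.2 = 5.39×10^8 J/(m²·K).
τ = C / λ = 5.39×10^8 / 6.506 = 8.29×10^7 s.
Equilibrium anomaly ΔT_eq = F / λ = 37.95 / 6.506 = 5.83 K.
t = 56.00 weeks = 3.39×10^7 s, so t/τ = 0.408.
ΔT(t) = ΔT_eq (1 − e^(−t/τ)) = 5.83 × (1 − e^−0.408) = 1.96 K.

2.0 K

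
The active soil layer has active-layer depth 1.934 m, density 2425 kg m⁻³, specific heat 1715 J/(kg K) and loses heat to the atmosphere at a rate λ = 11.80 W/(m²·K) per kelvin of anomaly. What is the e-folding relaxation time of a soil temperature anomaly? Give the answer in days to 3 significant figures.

7.89 days

Areal heat capacity C = ρ c_p D = 2425 × 1715 × 1.934 = 8.04×10^6 J m⁻² K⁻¹.
Relaxation time τ = C / λ = 8.04×10^6 / 11.80 = 6.82×10^5 s.
In days: 6.82×10^5 s / (86400 s/day) = 7.89 days.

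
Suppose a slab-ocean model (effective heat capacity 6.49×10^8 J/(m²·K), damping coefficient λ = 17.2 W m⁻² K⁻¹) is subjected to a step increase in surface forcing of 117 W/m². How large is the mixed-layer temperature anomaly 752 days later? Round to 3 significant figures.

5.59 K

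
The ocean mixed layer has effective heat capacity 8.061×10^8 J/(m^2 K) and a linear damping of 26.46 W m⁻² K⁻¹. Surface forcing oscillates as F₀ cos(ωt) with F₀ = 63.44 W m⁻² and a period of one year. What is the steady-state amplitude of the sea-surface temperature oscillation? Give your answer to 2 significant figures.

0.39 K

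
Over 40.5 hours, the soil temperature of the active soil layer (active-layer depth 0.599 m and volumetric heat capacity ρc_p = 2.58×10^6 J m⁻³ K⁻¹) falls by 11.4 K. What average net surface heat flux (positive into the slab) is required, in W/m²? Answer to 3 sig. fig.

-121

Areal heat capacity C = ρc_p × D = 2.58×10^6 × 0.599 = 1.55×10^6 J m⁻² K⁻¹.
Required heat per unit area: Q = C ΔT = 1.55×10^6 × -11.4 = -1.76×10^7 J/m².
Flux F = Q / Δt = -1.76×10^7 / 1.46×10^5 s = -121 W/m².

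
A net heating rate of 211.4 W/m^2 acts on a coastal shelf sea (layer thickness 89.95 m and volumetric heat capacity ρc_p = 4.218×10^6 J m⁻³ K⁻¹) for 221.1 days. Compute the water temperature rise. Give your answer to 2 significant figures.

11 K

Areal heat capacity C = ρc_p × D = 4.218×10^6 × 89.95 = 3.79×10^8 J/(m²·K).
Net heat input Q = F Δt = 211.4 × (221.1 days × 86400 s/day) = 4.04×10^9 J/m².
ΔT = Q / C = 4.04×10^9 / 3.79×10^8 = 10.6 K.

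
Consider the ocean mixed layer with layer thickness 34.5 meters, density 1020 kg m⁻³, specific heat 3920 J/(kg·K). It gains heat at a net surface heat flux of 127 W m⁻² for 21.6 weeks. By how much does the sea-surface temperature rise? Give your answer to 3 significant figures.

Areal heat capacity C = ρ c_p D = 1020 × 3920 × 34.5 = 1.38×10^8 J/(m^2 K).
Net heat input Q = F Δt = 127 × (21.6 weeks × 6.048×10^5 s/week) = 1.66×10^9 J/m².
ΔT = Q / C = 1.66×10^9 / 1.38×10^8 = 12.0 K.

12.0 K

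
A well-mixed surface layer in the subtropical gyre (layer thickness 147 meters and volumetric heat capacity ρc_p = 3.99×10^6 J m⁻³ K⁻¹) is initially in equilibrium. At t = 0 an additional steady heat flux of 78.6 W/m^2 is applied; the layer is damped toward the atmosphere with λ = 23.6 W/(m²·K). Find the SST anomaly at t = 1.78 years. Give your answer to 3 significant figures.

2.98 K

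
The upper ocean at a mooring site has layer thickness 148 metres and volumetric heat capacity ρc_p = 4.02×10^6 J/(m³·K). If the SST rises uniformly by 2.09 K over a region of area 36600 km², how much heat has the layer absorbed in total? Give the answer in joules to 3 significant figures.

4.55×10^19 J

Areal heat capacity C = ρc_p × D = 4.02×10^6 × 148 = 5.95×10^8 J m⁻² K⁻¹.
Heat per unit area: q = C ΔT = 5.95×10^8 × 2.09 = 1.24×10^9 J/m².
Total heat: Q = q × A = 1.24×10^9 × (36600 × 10⁶ m²) = 4.55×10^19 J.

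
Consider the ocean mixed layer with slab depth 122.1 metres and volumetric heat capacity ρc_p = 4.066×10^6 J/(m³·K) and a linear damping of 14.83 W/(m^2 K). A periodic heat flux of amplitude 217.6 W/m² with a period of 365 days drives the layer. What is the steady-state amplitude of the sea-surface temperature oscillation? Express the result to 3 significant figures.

2.18 K

Areal heat capacity C = ρc_p × D = 4.066×10^6 × 122.1 = 4.96×10^8 J/(m^2 K).
Angular frequency ω = 2π / T = 2π / 3.15×10^7 s = 1.99×10^-7 s⁻¹.
√((Cω)² + λ²) = √((98.9)² + 14.83²) = 100 W/(m²·K).
Amplitude A = F₀ / √((Cω)²+λ²) = 217.6 / 100 = 2.18 K.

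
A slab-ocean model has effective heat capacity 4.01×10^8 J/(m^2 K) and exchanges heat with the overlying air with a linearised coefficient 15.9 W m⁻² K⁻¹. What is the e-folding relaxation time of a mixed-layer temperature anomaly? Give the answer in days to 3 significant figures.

292 days

Areal heat capacity C = 4.01×10^8 J/(m^2 K) (given).
Relaxation time τ = C / λ = 4.01×10^8 / 15.9 = 2.52×10^7 s.
In days: 2.52×10^7 s / (86400 s/day) = 292 days.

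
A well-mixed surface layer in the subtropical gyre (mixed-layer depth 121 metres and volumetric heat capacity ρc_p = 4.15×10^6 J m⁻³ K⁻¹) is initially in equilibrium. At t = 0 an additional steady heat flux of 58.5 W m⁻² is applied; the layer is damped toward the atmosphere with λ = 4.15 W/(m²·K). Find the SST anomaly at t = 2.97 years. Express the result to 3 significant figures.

Areal heat capacity C = ρc_p × D = 4.15×10^6 × 121 = 5.02×10^8 J/(m²·K).
τ = C / λ = 5.02×10^8 / 4.15 = 1.21×10^8 s.
Equilibrium anomaly ΔT_eq = F / λ = 58.5 / 4.15 = 14.1 K.
t = 2.97 years = 9.37×10^7 s, so t/τ = 0.775.
ΔT(t) = ΔT_eq (1 − e^(−t/τ)) = 14.1 × (1 − e^−0.775) = 7.60 K.

7.60 K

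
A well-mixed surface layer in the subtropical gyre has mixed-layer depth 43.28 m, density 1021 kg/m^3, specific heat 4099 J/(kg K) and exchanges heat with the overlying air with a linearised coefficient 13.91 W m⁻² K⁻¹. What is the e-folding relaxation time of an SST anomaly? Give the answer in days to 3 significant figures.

Areal heat capacity C = ρ c_p D = 1021 × 4099 × 43.28 = 1.81×10^8 J/(m²·K).
Relaxation time τ = C / λ = 1.81×10^8 / 13.91 = 1.30×10^7 s.
In days: 1.30×10^7 s / (86400 s/day) = 151 days.

151 days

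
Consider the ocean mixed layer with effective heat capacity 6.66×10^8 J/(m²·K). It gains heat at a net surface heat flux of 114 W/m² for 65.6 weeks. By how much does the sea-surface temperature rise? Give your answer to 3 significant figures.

Areal heat capacity C = 6.66×10^8 J/(m²·K) (given).
Net heat input Q = F Δt = 114 × (65.6 weeks × 6.048×10^5 s/week) = 4.52×10^9 J/m².
ΔT = Q / C = 4.52×10^9 / 6.66×10^8 = 6.79 K.

6.79 K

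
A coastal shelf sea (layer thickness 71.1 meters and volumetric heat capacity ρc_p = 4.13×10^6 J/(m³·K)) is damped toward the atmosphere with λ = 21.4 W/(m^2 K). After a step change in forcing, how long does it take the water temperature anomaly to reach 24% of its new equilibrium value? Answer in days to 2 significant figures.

Areal heat capacity C = ρc_p × D = 4.13×10^6 × 71.1 = 2.94×10^8 J/(m^2 K).
τ = C / λ = 2.94×10^8 / 21.4 = 1.37×10^7 s.
Fraction reached: 1 − e^(−t/τ) = 0.24 ⇒ t = −τ ln(1 − 0.24) = τ × 0.274.
t = 3.77×10^6 s = 43.6 days.

44 days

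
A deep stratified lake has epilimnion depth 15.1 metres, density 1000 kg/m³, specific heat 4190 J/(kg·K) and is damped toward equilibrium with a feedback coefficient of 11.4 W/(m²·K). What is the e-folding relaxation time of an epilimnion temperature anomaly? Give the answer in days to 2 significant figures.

Areal heat capacity C = ρ c_p D = 1000 × 4190 × 15.1 = 6.33×10^7 J/(m²·K).
Relaxation time τ = C / λ = 6.33×10^7 / 11.4 = 5.55×10^6 s.
In days: 5.55×10^6 s / (86400 s/day) = 64.2 days.

64 days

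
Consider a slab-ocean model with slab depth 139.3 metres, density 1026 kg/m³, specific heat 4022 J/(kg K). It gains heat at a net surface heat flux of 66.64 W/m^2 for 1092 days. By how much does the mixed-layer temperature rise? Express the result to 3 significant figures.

Areal heat capacity C = ρ c_p D = 1026 × 4022 × 139.3 = 5.75×10^8 J/(m²·K).
Net heat input Q = F Δt = 66.64 × (1092 days × 86400 s/day) = 6.29×10^9 J/m².
ΔT = Q / C = 6.29×10^9 / 5.75×10^8 = 10.9 K.

10.9 K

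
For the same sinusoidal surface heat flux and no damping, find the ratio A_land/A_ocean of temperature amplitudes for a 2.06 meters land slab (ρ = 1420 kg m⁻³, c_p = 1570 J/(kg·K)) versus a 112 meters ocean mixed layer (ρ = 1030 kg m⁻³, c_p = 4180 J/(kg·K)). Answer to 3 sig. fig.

C_ocean = 1030 × 4180 × 112 = 4.82×10^8 J/(m²·K).
C_land = 1420 × 1570 × 2.06 = 4.59×10^6 J/(m²·K).
Undamped amplitude ∝ 1/C, so A_land/A_ocean = C_ocean/C_land = 105.

105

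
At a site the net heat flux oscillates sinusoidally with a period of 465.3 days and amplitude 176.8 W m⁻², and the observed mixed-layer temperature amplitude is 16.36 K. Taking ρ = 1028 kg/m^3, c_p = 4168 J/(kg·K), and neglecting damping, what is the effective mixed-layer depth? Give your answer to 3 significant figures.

ω = 2π / 4.02×10^7 s = 1.56×10^-7 s⁻¹.
Required C = F₀ / (A ω) = 176.8 / (16.36 × 1.56×10^-7) = 6.91×10^7 J/(m²·K).
D = C / (ρ c_p) = 6.91×10^7 / (1028 × 4168) = 16.1 m.

16.1 m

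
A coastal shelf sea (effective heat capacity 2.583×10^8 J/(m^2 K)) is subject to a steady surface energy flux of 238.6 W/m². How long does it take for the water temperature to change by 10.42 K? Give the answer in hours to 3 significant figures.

3130 hours

Areal heat capacity C = 2.583×10^8 J/(m^2 K) (given).
Time required: Δt = C ΔT / F = 2.58×10^8 × 10.42 / 238.6 = 1.13×10^7 s.
In hours: 1.13×10^7 s / (3600 s/hour) = 3130 hours.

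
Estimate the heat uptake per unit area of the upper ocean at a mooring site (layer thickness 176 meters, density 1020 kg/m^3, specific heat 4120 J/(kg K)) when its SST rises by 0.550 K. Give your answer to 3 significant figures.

Areal heat capacity C = ρ c_p D = 1020 × 4120 × 176 = 7.40×10^8 J/(m²·K).
ΔQ = C ΔT = 7.40×10^8 × 0.550 = 4.07×10^8 J/m².

4.07×10^8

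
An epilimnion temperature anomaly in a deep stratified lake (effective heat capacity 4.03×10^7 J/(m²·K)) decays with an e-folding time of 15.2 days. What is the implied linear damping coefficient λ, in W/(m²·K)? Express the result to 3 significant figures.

Areal heat capacity C = 4.03×10^7 J/(m²·K) (given).
τ = 15.2 days = 1.31×10^6 s.
λ = C / τ = 4.03×10^7 / 1.31×10^6 = 30.7 W/(m²·K).

30.7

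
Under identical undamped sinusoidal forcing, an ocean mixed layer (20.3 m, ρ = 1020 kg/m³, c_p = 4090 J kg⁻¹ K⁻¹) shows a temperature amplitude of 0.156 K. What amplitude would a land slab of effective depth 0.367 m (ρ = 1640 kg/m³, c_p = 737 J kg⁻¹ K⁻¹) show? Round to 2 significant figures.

30 K

C_ocean = 8.47×10^7 J/(m²·K); C_land = 4.44×10^5 J/(m²·K).
A ∝ 1/C ⇒ A_land = A_ocean × C_ocean/C_land = 0.156 × 191 = 29.8 K.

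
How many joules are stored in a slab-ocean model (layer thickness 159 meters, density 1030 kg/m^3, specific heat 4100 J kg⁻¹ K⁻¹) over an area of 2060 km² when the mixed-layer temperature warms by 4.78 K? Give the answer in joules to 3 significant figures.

6.61×10^18 J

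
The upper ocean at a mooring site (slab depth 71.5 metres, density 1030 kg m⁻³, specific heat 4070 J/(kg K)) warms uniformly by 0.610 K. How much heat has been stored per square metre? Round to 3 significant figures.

Areal heat capacity C = ρ c_p D = 1030 × 4070 × 71.5 = 3.00×10^8 J m⁻² K⁻¹.
ΔQ = C ΔT = 3.00×10^8 × 0.610 = 1.83×10^8 J/m².

1.83×10^8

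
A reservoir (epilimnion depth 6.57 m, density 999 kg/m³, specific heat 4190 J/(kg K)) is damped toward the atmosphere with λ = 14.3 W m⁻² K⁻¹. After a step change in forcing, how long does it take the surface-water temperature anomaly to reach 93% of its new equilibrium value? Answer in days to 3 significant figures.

59.2 days

Areal heat capacity C = ρ c_p D = 999 × 4190 × 6.57 = 2.75×10^7 J/(m^2 K).
τ = C / λ = 2.75×10^7 / 14.3 = 1.92×10^6 s.
Fraction reached: 1 − e^(−t/τ) = 0.93 ⇒ t = −τ ln(1 − 0.93) = τ × 2.66.
t = 5.11×10^6 s = 59.2 days.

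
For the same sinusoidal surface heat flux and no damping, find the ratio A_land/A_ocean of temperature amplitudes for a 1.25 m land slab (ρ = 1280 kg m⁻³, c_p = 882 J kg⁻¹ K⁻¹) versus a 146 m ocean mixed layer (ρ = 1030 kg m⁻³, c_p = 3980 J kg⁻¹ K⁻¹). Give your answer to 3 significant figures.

424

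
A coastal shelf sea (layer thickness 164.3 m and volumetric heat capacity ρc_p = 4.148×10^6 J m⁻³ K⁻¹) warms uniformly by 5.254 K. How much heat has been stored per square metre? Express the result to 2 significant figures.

3.6×10^9

Areal heat capacity C = ρc_p × D = 4.148×10^6 × 164.3 = 6.82×10^8 J/(m²·K).
ΔQ = C ΔT = 6.82×10^8 × 5.254 = 3.58×10^9 J/m².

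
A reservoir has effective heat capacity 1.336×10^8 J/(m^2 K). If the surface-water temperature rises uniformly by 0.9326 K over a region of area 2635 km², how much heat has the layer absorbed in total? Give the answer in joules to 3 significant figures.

3.28×10^17 J

Areal heat capacity C = 1.336×10^8 J/(m^2 K) (given).
Heat per unit area: q = C ΔT = 1.34×10^8 × 0.9326 = 1.25×10^8 J/m².
Total heat: Q = q × A = 1.25×10^8 × (2635 × 10⁶ m²) = 3.28×10^17 J.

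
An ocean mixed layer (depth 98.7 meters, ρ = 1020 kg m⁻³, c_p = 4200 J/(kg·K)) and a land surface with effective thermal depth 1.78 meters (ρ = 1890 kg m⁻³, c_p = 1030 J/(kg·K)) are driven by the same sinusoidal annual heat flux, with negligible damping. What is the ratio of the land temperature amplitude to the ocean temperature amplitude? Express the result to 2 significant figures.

C_ocean = 1020 × 4200 × 98.7 = 4.23×10^8 J/(m²·K).
C_land = 1890 × 1030 × 1.78 = 3.47×10^6 J/(m²·K).
Undamped amplitude ∝ 1/C, so A_land/A_ocean = C_ocean/C_land = 122.

120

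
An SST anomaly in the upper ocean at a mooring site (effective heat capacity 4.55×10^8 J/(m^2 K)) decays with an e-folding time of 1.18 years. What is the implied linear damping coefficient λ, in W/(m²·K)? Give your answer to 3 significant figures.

12.2

Areal heat capacity C = 4.55×10^8 J/(m^2 K) (given).
τ = 1.18 years = 3.72×10^7 s.
λ = C / τ = 4.55×10^8 / 3.72×10^7 = 12.2 W/(m²·K).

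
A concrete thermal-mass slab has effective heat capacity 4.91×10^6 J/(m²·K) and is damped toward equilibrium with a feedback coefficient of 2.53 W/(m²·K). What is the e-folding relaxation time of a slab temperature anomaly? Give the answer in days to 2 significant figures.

Areal heat capacity C = 4.91×10^6 J/(m²·K) (given).
Relaxation time τ = C / λ = 4.91×10^6 / 2.53 = 1.94×10^6 s.
In days: 1.94×10^6 s / (86400 s/day) = 22.5 days.

22 days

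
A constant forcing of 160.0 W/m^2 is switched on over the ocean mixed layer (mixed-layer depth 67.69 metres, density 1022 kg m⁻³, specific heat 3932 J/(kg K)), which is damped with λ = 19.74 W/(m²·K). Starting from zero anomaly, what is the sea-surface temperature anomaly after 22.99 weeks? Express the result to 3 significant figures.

5.15 K

Areal heat capacity C = ρ c_p D = 1022 × 3932 × 67.69 = 2.72×10^8 J/(m²·K).
τ = C / λ = 2.72×10^8 / 19.74 = 1.38×10^7 s.
Equilibrium anomaly ΔT_eq = F / λ = 160.0 / 19.74 = 8.11 K.
t = 22.99 weeks = 1.39×10^7 s, so t/τ = 1.01.
ΔT(t) = ΔT_eq (1 − e^(−t/τ)) = 8.11 × (1 − e^−1.01) = 5.15 K.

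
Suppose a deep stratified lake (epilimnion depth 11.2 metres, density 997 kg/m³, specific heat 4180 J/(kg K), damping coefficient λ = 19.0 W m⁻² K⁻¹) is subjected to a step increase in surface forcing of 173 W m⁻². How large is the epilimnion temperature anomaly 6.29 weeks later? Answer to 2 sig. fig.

Areal heat capacity C = ρ c_p D = 997 × 4180 × 11.2 = 4.67×10^7 J/(m^2 K).
τ = C / λ = 4.67×10^7 / 19.0 = 2.46×10^6 s.
Equilibrium anomaly ΔT_eq = F / λ = 173 / 19.0 = 9.11 K.
t = 6.29 weeks = 3.80×10^6 s, so t/τ = 1.55.
ΔT(t) = ΔT_eq (1 − e^(−t/τ)) = 9.11 × (1 − e^−1.55) = 7.17 K.

7.2 K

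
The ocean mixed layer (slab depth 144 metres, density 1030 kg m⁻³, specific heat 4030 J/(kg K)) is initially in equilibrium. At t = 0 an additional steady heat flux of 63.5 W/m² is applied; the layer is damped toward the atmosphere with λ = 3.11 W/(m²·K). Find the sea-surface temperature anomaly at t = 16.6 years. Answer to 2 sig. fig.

19 K

Areal heat capacity C = ρ c_p D = 1030 × 4030 × 144 = 5.98×10^8 J/(m^2 K).
τ = C / λ = 5.98×10^8 / 3.11 = 1.92×10^8 s.
Equilibrium anomaly ΔT_eq = F / λ = 63.5 / 3.11 = 20.4 K.
t = 16.6 years = 5.24×10^8 s, so t/τ = 2.73.
ΔT(t) = ΔT_eq (1 − e^(−t/τ)) = 20.4 × (1 − e^−2.73) = 19.1 K.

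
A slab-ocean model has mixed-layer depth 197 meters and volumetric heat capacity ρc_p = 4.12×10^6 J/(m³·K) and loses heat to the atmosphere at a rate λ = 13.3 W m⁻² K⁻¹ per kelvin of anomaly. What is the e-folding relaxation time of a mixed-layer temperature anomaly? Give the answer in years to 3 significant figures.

Areal heat capacity C = ρc_p × D = 4.12×10^6 × 197 = 8.12×10^8 J m⁻² K⁻¹.
Relaxation time τ = C / λ = 8.12×10^8 / 13.3 = 6.10×10^7 s.
In years: 6.10×10^7 s / (3.156×10^7 s/year) = 1.93 years.

1.93 years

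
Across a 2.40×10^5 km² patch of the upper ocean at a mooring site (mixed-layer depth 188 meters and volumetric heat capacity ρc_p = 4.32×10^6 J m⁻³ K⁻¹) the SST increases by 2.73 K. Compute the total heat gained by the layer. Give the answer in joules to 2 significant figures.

5.3×10^20 J

Areal heat capacity C = ρc_p × D = 4.32×10^6 × 188 = 8.12×10^8 J m⁻² K⁻¹.
Heat per unit area: q = C ΔT = 8.12×10^8 × 2.73 = 2.22×10^9 J/m².
Total heat: Q = q × A = 2.22×10^9 × (2.40×10^5 × 10⁶ m²) = 5.32×10^20 J.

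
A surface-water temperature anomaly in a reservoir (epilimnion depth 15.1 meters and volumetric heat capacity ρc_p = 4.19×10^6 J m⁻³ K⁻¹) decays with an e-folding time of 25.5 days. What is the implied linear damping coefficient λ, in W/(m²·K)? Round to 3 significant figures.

Areal heat capacity C = ρc_p × D = 4.19×10^6 × 15.1 = 6.33×10^7 J m⁻² K⁻¹.
τ = 25.5 days = 2.20×10^6 s.
λ = C / τ = 6.33×10^7 / 2.20×10^6 = 28.7 W/(m²·K).

28.7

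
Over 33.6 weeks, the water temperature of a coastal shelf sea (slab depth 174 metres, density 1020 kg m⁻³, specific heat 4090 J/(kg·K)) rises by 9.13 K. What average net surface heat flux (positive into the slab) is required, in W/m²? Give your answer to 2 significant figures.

Areal heat capacity C = ρ c_p D = 1020 × 4090 × 174 = 7.26×10^8 J/(m^2 K).
Required heat per unit area: Q = C ΔT = 7.26×10^8 × 9.13 = 6.63×10^9 J/m².
Flux F = Q / Δt = 6.63×10^9 / 2.03×10^7 s = 326 W/m².

330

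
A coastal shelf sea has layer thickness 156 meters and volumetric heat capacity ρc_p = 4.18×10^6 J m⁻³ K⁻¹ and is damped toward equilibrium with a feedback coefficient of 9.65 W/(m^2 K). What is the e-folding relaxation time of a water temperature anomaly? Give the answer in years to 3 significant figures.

Areal heat capacity C = ρc_p × D = 4.18×10^6 × 156 = 6.52×10^8 J/(m^2 K).
Relaxation time τ = C / λ = 6.52×10^8 / 9.65 = 6.76×10^7 s.
In years: 6.76×10^7 s / (3.156×10^7 s/year) = 2.14 years.

2.14 years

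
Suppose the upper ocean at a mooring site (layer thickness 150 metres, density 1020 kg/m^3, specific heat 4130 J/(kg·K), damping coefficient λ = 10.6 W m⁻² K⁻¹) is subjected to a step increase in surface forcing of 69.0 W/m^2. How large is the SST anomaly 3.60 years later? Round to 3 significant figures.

5.54 K

Areal heat capacity C = ρ c_p D = 1020 × 4130 × 150 = 6.32×10^8 J/(m^2 K).
τ = C / λ = 6.32×10^8 / 10.6 = 5.96×10^7 s.
Equilibrium anomaly ΔT_eq = F / λ = 69.0 / 10.6 = 6.51 K.
t = 3.60 years = 1.14×10^8 s, so t/τ = 1.91.
ΔT(t) = ΔT_eq (1 − e^(−t/τ)) = 6.51 × (1 − e^−1.91) = 5.54 K.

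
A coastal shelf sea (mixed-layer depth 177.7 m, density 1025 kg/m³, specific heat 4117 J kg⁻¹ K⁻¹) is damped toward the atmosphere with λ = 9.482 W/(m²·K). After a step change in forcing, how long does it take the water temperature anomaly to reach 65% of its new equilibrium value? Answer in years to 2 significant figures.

Areal heat capacity C = ρ c_p D = 1025 × 4117 × 177.7 = 7.50×10^8 J/(m^2 K).
τ = C / λ = 7.50×10^8 / 9.482 = 7.91×10^7 s.
Fraction reached: 1 − e^(−t/τ) = 0.65 ⇒ t = −τ ln(1 − 0.65) = τ × 1.05.
t = 8.30×10^7 s = 2.63 years.

2.6 years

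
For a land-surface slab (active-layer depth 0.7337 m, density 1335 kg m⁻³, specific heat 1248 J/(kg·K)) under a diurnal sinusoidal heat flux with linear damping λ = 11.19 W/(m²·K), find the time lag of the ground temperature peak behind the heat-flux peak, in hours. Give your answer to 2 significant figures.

5.5 hours

Areal heat capacity C = ρ c_p D = 1335 × 1248 × 0.7337 = 1.22×10^6 J m⁻² K⁻¹.
ω = 2π / 86400 s = 7.27×10^-5 s⁻¹.
Phase lag φ = arctan(Cω/λ) = arctan(88.9/11.19) = 1.45 rad.
Time lag = φ / ω = 1.45 / 7.27×10^-5 = 19900 s = 5.52 hours.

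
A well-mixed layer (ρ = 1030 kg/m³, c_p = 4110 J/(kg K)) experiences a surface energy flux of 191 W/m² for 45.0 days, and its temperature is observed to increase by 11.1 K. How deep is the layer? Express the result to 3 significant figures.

Heat input Q = F Δt = 191 × 3.89×10^6 s = 7.43×10^8 J/m².
Required areal heat capacity C = Q / ΔT = 6.69×10^7 J/(m²·K).
Depth D = C / (ρ c_p) = 6.69×10^7 / (1030 × 4110) = 15.8 m.

15.8 m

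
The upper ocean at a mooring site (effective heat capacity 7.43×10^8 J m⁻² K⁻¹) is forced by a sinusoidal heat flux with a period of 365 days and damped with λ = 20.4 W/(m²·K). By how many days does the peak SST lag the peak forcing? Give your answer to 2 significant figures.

83 days

Areal heat capacity C = 7.43×10^8 J m⁻² K⁻¹ (given).
ω = 2π / 3.15×10^7 s = 1.99×10^-7 s⁻¹.
Phase lag φ = arctan(Cω/λ) = arctan(148/20.4) = 1.43 rad.
Time lag = φ / ω = 1.43 / 1.99×10^-7 = 7.20×10^6 s = 83.3 days.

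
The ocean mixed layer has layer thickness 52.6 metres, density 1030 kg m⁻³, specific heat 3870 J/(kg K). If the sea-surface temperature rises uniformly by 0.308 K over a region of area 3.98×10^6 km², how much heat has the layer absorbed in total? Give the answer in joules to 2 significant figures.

Areal heat capacity C = ρ c_p D = 1030 × 3870 × 52.6 = 2.10×10^8 J/(m^2 K).
Heat per unit area: q = C ΔT = 2.10×10^8 × 0.308 = 6.46×10^7 J/m².
Total heat: Q = q × A = 6.46×10^7 × (3.98×10^6 × 10⁶ m²) = 2.57×10^20 J.

2.6×10^20 J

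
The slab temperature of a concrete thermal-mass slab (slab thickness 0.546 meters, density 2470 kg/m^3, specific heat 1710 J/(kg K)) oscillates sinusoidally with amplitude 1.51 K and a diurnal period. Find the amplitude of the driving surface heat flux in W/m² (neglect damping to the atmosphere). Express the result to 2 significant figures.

250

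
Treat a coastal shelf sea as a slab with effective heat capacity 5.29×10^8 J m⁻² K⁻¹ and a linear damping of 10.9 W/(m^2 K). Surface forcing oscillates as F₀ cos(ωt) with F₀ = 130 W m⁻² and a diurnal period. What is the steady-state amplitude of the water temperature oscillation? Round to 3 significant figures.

Areal heat capacity C = 5.29×10^8 J m⁻² K⁻¹ (given).
Angular frequency ω = 2π / T = 2π / 86400 s = 7.27×10^-5 s⁻¹.
√((Cω)² + λ²) = √((38500)² + 10.9²) = 38500 W/(m²·K).
Amplitude A = F₀ / √((Cω)²+λ²) = 130 / 38500 = 0.00338 K.

0.00338 K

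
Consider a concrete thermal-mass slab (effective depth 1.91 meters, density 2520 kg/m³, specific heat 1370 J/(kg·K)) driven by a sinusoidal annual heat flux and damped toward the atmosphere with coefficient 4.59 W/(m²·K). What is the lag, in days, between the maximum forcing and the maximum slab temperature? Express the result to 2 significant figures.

16 days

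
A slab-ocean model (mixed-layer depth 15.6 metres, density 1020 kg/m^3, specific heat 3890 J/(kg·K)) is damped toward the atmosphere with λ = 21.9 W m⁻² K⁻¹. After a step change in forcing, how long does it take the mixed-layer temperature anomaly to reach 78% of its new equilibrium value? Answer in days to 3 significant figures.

49.5 days

Areal heat capacity C = ρ c_p D = 1020 × 3890 × 15.6 = 6.19×10^7 J/(m^2 K).
τ = C / λ = 6.19×10^7 / 21.9 = 2.83×10^6 s.
Fraction reached: 1 − e^(−t/τ) = 0.78 ⇒ t = −τ ln(1 − 0.78) = τ × 1.51.
t = 4.28×10^6 s = 49.5 days.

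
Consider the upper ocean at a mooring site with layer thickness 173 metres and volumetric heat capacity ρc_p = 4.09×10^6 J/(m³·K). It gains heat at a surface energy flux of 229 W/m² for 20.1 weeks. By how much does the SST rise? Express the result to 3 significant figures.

3.93 K

Areal heat capacity C = ρc_p × D = 4.09×10^6 × 173 = 7.08×10^8 J m⁻² K⁻¹.
Net heat input Q = F Δt = 229 × (20.1 weeks × 6.048×10^5 s/week) = 2.78×10^9 J/m².
ΔT = Q / C = 2.78×10^9 / 7.08×10^8 = 3.93 K.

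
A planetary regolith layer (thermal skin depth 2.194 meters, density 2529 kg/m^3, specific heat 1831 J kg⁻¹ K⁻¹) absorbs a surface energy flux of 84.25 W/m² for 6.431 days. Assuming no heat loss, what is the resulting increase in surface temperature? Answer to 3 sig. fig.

4.61 K

Areal heat capacity C = ρ c_p D = 2529 × 1831 × 2.194 = 1.02×10^7 J/(m²·K).
Net heat input Q = F Δt = 84.25 × (6.431 days × 86400 s/day) = 4.68×10^7 J/m².
ΔT = Q / C = 4.68×10^7 / 1.02×10^7 = 4.61 K.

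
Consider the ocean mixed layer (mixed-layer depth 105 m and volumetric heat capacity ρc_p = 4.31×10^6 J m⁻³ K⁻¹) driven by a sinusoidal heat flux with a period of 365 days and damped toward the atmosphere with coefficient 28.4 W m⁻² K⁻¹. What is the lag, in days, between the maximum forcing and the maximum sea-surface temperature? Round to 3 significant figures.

Areal heat capacity C = ρc_p × D = 4.31×10^6 × 105 = 4.53×10^8 J m⁻² K⁻¹.
ω = 2π / 3.15×10^7 s = 1.99×10^-7 s⁻¹.
Phase lag φ = arctan(Cω/λ) = arctan(90.2/28.4) = 1.27 rad.
Time lag = φ / ω = 1.27 / 1.99×10^-7 = 6.35×10^6 s = 73.5 days.

73.5 days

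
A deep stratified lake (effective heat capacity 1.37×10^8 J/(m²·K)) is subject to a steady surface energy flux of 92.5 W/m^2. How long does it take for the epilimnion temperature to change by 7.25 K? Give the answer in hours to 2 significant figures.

3000 hours

Areal heat capacity C = 1.37×10^8 J/(m²·K) (given).
Time required: Δt = C ΔT / F = 1.37×10^8 × 7.25 / 92.5 = 1.07×10^7 s.
In hours: 1.07×10^7 s / (3600 s/hour) = 2980 hours.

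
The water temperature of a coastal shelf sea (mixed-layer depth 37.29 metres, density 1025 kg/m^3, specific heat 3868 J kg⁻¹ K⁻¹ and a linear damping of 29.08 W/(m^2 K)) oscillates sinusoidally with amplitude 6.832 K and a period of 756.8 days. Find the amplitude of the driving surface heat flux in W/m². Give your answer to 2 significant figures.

Areal heat capacity C = ρ c_p D = 1025 × 3868 × 37.29 = 1.48×10^8 J/(m^2 K).
ω = 2π / 6.54×10^7 s = 9.61×10^-8 s⁻¹.
√((Cω)² + λ²) = √((14.2)² + 29.08²) = 32.4 W/(m²·K).
F₀ = A × √((Cω)²+λ²) = 6.832 × 32.4 = 221 W/m².

220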